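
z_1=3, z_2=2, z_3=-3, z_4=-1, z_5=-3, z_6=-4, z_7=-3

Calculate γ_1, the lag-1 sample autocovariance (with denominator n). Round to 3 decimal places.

2.397

Mean z̄ = (3 + 2 − 3 − 1 − 3 − 4 − 3)/7 = -1.2857
Deviations: 4.2857, 3.2857, -1.7143, 0.2857, -1.7143, -2.7143, -1.7143
Σ_{t=1}^{6}(z_t−z̄)(z_{t+1}−z̄) = 16.7755
γ_1 = 16.7755 / 7 = 2.397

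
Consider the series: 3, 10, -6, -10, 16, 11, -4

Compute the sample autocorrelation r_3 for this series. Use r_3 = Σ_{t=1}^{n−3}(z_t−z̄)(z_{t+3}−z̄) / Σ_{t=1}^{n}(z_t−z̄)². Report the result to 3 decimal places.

0.186

Mean z̄ = (3 + 10 − 6 − 10 + 16 + 11 − 4)/7 = 2.8571
Σ(z_t−z̄)(z_{t+3}−z̄) = (-1.8367) + (93.8776) + (-72.1224) + (88.1633) = 108.0816
Denominator Σ(z_t−z̄)² = 580.8571
r_3 = 108.0816 / 580.8571 = 0.186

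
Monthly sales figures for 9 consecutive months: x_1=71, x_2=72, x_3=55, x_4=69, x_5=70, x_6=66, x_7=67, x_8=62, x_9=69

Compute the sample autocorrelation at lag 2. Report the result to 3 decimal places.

-0.320

Mean x̄ = (71 + 72 + 55 + 69 + 70 + 66 + 67 + 62 + 69)/9 = 66.7778
Σ(x_t−x̄)(x_{t+2}−x̄) = (-49.7284) + (11.6049) + (-37.9506) + (-1.7284) + (0.7160) + (3.7160) + (0.4938) = -72.8765
Denominator Σ(x_t−x̄)² = 227.5556
r_2 = -72.8765 / 227.5556 = -0.320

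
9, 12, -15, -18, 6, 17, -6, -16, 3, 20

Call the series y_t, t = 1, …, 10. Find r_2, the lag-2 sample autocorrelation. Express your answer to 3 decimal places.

Mean ȳ = (9 + 12 − 15 − 18 + 6 + 17 − 6 − 16 + 3 + 20)/10 = 1.2000
Numerator Σ_{t=1}^{8}(y_t−ȳ)(y_{t+2}−ȳ) = -1357.4800
Denominator Σ(y_t−ȳ)² = 1785.6000
r_2 = -1357.4800 / 1785.6000 = -0.760

-0.760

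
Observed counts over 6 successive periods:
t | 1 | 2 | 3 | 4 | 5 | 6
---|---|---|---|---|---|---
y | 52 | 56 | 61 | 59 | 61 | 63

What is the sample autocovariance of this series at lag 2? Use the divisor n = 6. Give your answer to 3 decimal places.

Mean ȳ = (52 + 56 + 61 + 59 + 61 + 63)/6 = 58.6667
Σ_{t=1}^{4}(y_t−ȳ)(y_{t+2}−ȳ) = -9.5556
γ_2 = -9.5556 / 6 = -1.593

-1.593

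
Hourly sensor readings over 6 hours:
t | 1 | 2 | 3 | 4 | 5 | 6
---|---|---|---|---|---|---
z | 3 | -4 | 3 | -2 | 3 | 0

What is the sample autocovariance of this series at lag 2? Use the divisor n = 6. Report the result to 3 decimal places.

4.167

Mean z̄ = (3 − 4 + 3 − 2 + 3 + 0)/6 = 0.5000
Deviations: 2.5000, -4.5000, 2.5000, -2.5000, 2.5000, -0.5000
Σ_{t=1}^{4}(z_t−z̄)(z_{t+2}−z̄) = 25.0000
γ_2 = 25.0000 / 6 = 4.167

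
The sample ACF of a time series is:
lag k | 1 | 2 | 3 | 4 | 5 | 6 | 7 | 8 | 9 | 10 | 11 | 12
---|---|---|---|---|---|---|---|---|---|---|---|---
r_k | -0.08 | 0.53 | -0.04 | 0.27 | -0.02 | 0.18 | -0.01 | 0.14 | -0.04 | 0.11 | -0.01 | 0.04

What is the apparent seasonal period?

2

The largest autocorrelation is r_2 = 0.53, with weaker echoes at lags 4 (0.27) and 6 (0.18); the remaining lags stay at or below 0.14.
The dominant spike at lag 2 indicates a seasonal period of 2.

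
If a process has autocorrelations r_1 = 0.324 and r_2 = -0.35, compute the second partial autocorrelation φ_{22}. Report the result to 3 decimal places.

-0.508

φ_{22} = (r_2 − r_1²) / (1 − r_1²)
r_1² = (0.324)² = 0.104976
Numerator = -0.35 − 0.1050 = -0.4550; denominator = 1 − 0.1050 = 0.8950
φ_{22} = -0.4550 / 0.8950 = -0.508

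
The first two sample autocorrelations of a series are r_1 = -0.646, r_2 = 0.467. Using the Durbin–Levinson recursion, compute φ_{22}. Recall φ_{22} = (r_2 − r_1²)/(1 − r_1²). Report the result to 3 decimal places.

0.085

φ_{22} = (r_2 − r_1²) / (1 − r_1²)
r_1² = (-0.646)² = 0.417316
Numerator = 0.467 − 0.4173 = 0.0497; denominator = 1 − 0.4173 = 0.5827
φ_{22} = 0.0497 / 0.5827 = 0.085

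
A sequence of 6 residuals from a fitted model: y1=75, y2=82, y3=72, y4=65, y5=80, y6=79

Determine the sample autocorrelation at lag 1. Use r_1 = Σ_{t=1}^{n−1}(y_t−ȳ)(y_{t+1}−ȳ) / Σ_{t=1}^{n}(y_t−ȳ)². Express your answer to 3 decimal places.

Mean ȳ = (75 + 82 + 72 + 65 + 80 + 79)/6 = 75.5000
Σ(y_t−ȳ)(y_{t+1}−ȳ) = (-3.2500) + (-22.7500) + (36.7500) + (-47.2500) + (15.7500) = -20.7500
Denominator Σ(y_t−ȳ)² = 197.5000
r_1 = -20.7500 / 197.5000 = -0.105

-0.105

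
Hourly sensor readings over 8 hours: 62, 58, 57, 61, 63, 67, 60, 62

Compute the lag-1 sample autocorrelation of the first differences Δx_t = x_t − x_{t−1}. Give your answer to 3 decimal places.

-0.245

First differences Δx: -4, -1, 4, 2, 4, -7, 2
Mean of differences = 0.0000
Numerator Σ(Δx_t−Δx̄)(Δx_{t+1}−Δx̄) = -26.0000
Denominator Σ(Δx_t−Δx̄)² = 106.0000
r_1(Δx) = -26.0000 / 106.0000 = -0.245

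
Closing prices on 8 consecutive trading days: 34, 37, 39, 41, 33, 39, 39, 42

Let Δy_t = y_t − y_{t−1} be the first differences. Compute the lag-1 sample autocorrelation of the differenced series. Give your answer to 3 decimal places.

First differences Δy: 3, 2, 2, -8, 6, 0, 3
Mean of differences = 1.1429
Numerator Σ(Δy_t−Δȳ)(Δy_{t+1}−Δȳ) = -57.5918
Denominator Σ(Δy_t−Δȳ)² = 116.8571
r_1(Δy) = -57.5918 / 116.8571 = -0.493

-0.493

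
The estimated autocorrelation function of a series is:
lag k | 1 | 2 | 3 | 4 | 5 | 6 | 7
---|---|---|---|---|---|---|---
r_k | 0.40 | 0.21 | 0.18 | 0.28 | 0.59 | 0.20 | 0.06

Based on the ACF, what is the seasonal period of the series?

5

The largest autocorrelation is r_5 = 0.59; the remaining lags stay at or below 0.40. The elevated value at lag 1 (0.40), dropping to 0.21 at lag 2, reflects decaying short-term dependence rather than seasonality.
The dominant spike at lag 5 indicates a seasonal period of 5.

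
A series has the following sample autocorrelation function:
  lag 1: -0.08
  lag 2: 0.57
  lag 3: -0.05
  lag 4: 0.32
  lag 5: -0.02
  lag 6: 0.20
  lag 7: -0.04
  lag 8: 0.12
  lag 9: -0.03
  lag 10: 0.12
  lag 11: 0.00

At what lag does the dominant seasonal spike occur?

The largest autocorrelation is r_2 = 0.57, with weaker echoes at lags 4 (0.32) and 6 (0.20); the remaining lags stay at or below 0.12.
The dominant spike at lag 2 indicates a seasonal period of 2.

2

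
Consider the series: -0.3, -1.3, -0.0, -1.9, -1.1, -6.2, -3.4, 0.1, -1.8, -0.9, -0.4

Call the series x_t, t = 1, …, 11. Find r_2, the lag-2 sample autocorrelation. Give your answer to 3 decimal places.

-0.092

Mean x̄ = (-0.3 − 1.3 − 0.0 − 1.9 − 1.1 − 6.2 − 3.4 + 0.1 − 1.8 − 0.9 − 0.4)/11 = -1.5636
Numerator Σ_{t=1}^{9}(x_t−x̄)(x_{t+2}−x̄) = -3.1299
Denominator Σ(x_t−x̄)² = 33.9255
r_2 = -3.1299 / 33.9255 = -0.092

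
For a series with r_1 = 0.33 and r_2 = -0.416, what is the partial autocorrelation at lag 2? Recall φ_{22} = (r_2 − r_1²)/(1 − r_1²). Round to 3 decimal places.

φ_{22} = (r_2 − r_1²) / (1 − r_1²)
r_1² = (0.33)² = 0.1089
Numerator = -0.416 − 0.1089 = -0.5249; denominator = 1 − 0.1089 = 0.8911
φ_{22} = -0.5249 / 0.8911 = -0.589

-0.589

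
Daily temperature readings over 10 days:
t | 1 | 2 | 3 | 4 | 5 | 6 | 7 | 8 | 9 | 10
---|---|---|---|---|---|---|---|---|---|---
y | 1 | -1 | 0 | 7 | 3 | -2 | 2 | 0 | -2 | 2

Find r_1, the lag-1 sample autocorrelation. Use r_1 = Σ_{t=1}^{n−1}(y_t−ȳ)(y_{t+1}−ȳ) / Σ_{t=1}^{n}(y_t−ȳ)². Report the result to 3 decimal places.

-0.030

Mean ȳ = (1 − 1 + 0 + 7 + 3 − 2 + 2 + 0 − 2 + 2)/10 = 1.0000
Numerator Σ_{t=1}^{9}(y_t−ȳ)(y_{t+1}−ȳ) = -2.0000
Denominator Σ(y_t−ȳ)² = 66.0000
r_1 = -2.0000 / 66.0000 = -0.030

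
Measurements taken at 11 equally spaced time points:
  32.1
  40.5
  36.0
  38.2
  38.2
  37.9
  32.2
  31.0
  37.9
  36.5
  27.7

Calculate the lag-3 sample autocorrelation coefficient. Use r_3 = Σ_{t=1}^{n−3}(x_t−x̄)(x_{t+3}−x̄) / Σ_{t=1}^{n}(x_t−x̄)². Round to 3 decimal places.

0.141

Mean x̄ = (32.1 + 40.5 + 36.0 + 38.2 + 38.2 + 37.9 + 32.2 + 31.0 + 37.9 + 36.5 + 27.7)/11 = 35.2909
Numerator Σ_{t=1}^{8}(x_t−x̄)(x_{t+3}−x̄) = 21.8888
Denominator Σ(x_t−x̄)² = 155.4091
r_3 = 21.8888 / 155.4091 = 0.141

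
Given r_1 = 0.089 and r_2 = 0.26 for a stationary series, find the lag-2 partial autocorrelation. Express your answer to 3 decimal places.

0.254

φ_{22} = (r_2 − r_1²) / (1 − r_1²)
r_1² = (0.089)² = 0.007921
Numerator = 0.26 − 0.0079 = 0.2521; denominator = 1 − 0.0079 = 0.9921
φ_{22} = 0.2521 / 0.9921 = 0.254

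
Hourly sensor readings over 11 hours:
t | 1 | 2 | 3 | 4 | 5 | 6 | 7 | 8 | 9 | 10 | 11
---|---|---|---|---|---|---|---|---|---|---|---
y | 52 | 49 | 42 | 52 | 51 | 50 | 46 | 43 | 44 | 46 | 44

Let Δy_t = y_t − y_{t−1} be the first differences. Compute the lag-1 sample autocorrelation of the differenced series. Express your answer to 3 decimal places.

-0.267

First differences Δy: -3, -7, 10, -1, -1, -4, -3, 1, 2, -2
Mean of differences = -0.8000
Numerator Σ(Δy_t−Δȳ)(Δy_{t+1}−Δȳ) = -50.0400
Denominator Σ(Δy_t−Δȳ)² = 187.6000
r_1(Δy) = -50.0400 / 187.6000 = -0.267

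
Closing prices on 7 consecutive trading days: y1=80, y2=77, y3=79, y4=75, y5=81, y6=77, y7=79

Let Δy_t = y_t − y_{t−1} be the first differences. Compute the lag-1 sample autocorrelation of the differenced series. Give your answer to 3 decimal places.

-0.825

First differences Δy: -3, 2, -4, 6, -4, 2
Mean of differences = -0.1667
Numerator Σ(Δy_t−Δȳ)(Δy_{t+1}−Δȳ) = -70.0278
Denominator Σ(Δy_t−Δȳ)² = 84.8333
r_1(Δy) = -70.0278 / 84.8333 = -0.825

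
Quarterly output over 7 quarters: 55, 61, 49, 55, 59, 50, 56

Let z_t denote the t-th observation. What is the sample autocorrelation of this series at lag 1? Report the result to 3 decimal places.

Mean z̄ = (55 + 61 + 49 + 55 + 59 + 50 + 56)/7 = 55.0000
Deviations from mean: 0.0000, 6.0000, -6.0000, 0.0000, 4.0000, -5.0000, 1.0000
Σ(z_t−z̄)(z_{t+1}−z̄) = (0.0000) + (-36.0000) + (0.0000) + (0.0000) + (-20.0000) + (-5.0000) = -61.0000
Denominator Σ(z_t−z̄)² = 114.0000
r_1 = -61.0000 / 114.0000 = -0.535

-0.535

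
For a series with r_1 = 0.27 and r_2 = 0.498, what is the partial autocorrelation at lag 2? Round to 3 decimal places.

φ_{22} = (r_2 − r_1²) / (1 − r_1²)
r_1² = (0.27)² = 0.0729
Numerator = 0.498 − 0.0729 = 0.4251; denominator = 1 − 0.0729 = 0.9271
φ_{22} = 0.4251 / 0.9271 = 0.459

0.459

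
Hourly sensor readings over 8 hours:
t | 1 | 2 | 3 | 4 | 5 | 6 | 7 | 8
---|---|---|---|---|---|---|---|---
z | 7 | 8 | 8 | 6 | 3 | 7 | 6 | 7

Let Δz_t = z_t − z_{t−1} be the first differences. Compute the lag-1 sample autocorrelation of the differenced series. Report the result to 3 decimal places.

-0.344

First differences Δz: 1, 0, -2, -3, 4, -1, 1
Mean of differences = 0.0000
Numerator Σ(Δz_t−Δz̄)(Δz_{t+1}−Δz̄) = -11.0000
Denominator Σ(Δz_t−Δz̄)² = 32.0000
r_1(Δz) = -11.0000 / 32.0000 = -0.344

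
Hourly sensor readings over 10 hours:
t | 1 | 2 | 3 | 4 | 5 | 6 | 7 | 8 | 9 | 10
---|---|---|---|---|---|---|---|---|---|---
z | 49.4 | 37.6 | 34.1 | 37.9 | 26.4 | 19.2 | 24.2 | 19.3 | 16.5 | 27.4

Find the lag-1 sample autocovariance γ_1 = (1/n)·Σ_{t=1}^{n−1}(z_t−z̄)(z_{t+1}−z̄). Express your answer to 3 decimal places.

50.520

Mean z̄ = (49.4 + 37.6 + 34.1 + 37.9 + 26.4 + 19.2 + 24.2 + 19.3 + 16.5 + 27.4)/10 = 29.2000
Σ_{t=1}^{9}(z_t−z̄)(z_{t+1}−z̄) = 505.2000
γ_1 = 505.2000 / 10 = 50.520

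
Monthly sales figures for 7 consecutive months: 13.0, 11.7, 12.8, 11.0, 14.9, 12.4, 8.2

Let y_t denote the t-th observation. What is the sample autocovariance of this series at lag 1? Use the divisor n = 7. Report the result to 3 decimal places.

-0.657

Mean ȳ = (13.0 + 11.7 + 12.8 + 11.0 + 14.9 + 12.4 + 8.2)/7 = 12.0000
Σ_{t=1}^{6}(y_t−ȳ)(y_{t+1}−ȳ) = -4.6000
γ_1 = -4.6000 / 7 = -0.657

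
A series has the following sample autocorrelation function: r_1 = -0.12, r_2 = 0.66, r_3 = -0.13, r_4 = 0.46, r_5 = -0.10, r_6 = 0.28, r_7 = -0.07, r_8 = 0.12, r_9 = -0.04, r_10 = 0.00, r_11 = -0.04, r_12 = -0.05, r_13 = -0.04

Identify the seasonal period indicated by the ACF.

2

The largest autocorrelation is r_2 = 0.66, with weaker echoes at lags 4 (0.46) and 6 (0.28); the remaining lags stay at or below 0.12.
The dominant spike at lag 2 indicates a seasonal period of 2.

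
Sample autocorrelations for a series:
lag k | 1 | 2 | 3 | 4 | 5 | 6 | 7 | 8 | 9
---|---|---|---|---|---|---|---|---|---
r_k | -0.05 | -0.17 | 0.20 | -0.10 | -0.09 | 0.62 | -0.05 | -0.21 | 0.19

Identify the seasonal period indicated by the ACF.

6

The largest autocorrelation is r_6 = 0.62; the remaining lags stay at or below 0.20.
The dominant spike at lag 6 indicates a seasonal period of 6.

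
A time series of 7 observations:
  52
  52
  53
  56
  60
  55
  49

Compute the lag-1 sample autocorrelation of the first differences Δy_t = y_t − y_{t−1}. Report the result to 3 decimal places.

First differences Δy: 0, 1, 3, 4, -5, -6
Mean of differences = -0.5000
Numerator Σ(Δy_t−Δȳ)(Δy_{t+1}−Δȳ) = 26.2500
Denominator Σ(Δy_t−Δȳ)² = 85.5000
r_1(Δy) = 26.2500 / 85.5000 = 0.307

0.307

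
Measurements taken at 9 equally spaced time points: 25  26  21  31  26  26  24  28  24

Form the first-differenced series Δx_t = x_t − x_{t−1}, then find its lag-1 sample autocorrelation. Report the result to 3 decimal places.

First differences Δx: 1, -5, 10, -5, 0, -2, 4, -4
Mean of differences = -0.1250
Numerator Σ(Δx_t−Δx̄)(Δx_{t+1}−Δx̄) = -128.7656
Denominator Σ(Δx_t−Δx̄)² = 186.8750
r_1(Δx) = -128.7656 / 186.8750 = -0.689

-0.689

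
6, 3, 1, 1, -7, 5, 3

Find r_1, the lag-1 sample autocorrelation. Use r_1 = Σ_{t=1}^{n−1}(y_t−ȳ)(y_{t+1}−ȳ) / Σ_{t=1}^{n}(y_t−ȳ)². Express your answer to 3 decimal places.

Mean ȳ = (6 + 3 + 1 + 1 − 7 + 5 + 3)/7 = 1.7143
Σ(y_t−ȳ)(y_{t+1}−ȳ) = (5.5102) + (-0.9184) + (0.5102) + (6.2245) + (-28.6327) + (4.2245) = -13.0816
Denominator Σ(y_t−ȳ)² = 109.4286
r_1 = -13.0816 / 109.4286 = -0.120

-0.120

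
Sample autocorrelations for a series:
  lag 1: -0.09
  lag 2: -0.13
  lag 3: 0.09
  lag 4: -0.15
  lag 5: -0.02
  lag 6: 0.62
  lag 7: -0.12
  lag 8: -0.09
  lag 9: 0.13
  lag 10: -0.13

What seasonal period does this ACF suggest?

The largest autocorrelation is r_6 = 0.62; the remaining lags stay at or below 0.13.
The dominant spike at lag 6 indicates a seasonal period of 6.

6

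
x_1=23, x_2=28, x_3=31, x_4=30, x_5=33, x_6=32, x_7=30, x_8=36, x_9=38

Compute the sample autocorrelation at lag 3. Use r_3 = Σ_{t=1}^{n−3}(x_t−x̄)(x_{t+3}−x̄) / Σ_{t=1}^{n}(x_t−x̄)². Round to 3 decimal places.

Mean x̄ = (23 + 28 + 31 + 30 + 33 + 32 + 30 + 36 + 38)/9 = 31.2222
Numerator Σ_{t=1}^{6}(x_t−x̄)(x_{t+3}−x̄) = 19.4074
Denominator Σ(x_t−x̄)² = 153.5556
r_3 = 19.4074 / 153.5556 = 0.126

0.126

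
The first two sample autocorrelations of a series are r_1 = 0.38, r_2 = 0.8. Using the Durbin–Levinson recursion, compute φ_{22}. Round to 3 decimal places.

φ_{22} = (r_2 − r_1²) / (1 − r_1²)
r_1² = (0.38)² = 0.1444
Numerator = 0.8 − 0.1444 = 0.6556; denominator = 1 − 0.1444 = 0.8556
φ_{22} = 0.6556 / 0.8556 = 0.766

0.766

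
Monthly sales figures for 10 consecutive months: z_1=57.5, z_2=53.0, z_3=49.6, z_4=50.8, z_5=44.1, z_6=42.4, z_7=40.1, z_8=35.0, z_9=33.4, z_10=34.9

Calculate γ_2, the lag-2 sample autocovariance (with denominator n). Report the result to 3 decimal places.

26.388

Mean z̄ = (57.5 + 53.0 + 49.6 + 50.8 + 44.1 + 42.4 + 40.1 + 35.0 + 33.4 + 34.9)/10 = 44.0800
Σ_{t=1}^{8}(z_t−z̄)(z_{t+2}−z̄) = 263.8772
γ_2 = 263.8772 / 10 = 26.388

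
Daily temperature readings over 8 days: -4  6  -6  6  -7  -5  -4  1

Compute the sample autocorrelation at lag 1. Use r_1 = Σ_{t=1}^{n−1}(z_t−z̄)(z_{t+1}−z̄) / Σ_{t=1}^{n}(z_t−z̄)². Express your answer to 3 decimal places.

-0.546

Mean z̄ = (-4 + 6 − 6 + 6 − 7 − 5 − 4 + 1)/8 = -1.6250
Deviations from mean: -2.3750, 7.6250, -4.3750, 7.6250, -5.3750, -3.3750, -2.3750, 2.6250
Numerator Σ_{t=1}^{7}(z_t−z̄)(z_{t+1}−z̄) = -105.8906
Denominator Σ(z_t−z̄)² = 193.8750
r_1 = -105.8906 / 193.8750 = -0.546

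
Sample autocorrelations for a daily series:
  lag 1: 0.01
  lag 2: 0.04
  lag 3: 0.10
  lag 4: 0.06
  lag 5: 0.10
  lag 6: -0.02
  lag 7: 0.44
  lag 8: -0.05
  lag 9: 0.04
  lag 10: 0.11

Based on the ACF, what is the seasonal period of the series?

7

The largest autocorrelation is r_7 = 0.44; the remaining lags stay at or below 0.11.
The dominant spike at lag 7 indicates a seasonal period of 7.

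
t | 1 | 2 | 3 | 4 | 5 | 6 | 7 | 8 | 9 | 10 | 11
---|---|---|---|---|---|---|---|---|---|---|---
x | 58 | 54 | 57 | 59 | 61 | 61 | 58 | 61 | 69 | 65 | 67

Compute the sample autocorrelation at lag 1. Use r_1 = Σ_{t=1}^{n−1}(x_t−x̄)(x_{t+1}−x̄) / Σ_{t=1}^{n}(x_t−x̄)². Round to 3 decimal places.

Mean x̄ = (58 + 54 + 57 + 59 + 61 + 61 + 58 + 61 + 69 + 65 + 67)/11 = 60.9091
Numerator Σ_{t=1}^{10}(x_t−x̄)(x_{t+1}−x̄) = 112.6281
Denominator Σ(x_t−x̄)² = 202.9091
r_1 = 112.6281 / 202.9091 = 0.555

0.555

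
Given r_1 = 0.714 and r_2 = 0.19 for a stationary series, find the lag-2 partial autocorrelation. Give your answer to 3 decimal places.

φ_{22} = (r_2 − r_1²) / (1 − r_1²)
r_1² = (0.714)² = 0.509796
Numerator = 0.19 − 0.5098 = -0.3198; denominator = 1 − 0.5098 = 0.4902
φ_{22} = -0.3198 / 0.4902 = -0.652

-0.652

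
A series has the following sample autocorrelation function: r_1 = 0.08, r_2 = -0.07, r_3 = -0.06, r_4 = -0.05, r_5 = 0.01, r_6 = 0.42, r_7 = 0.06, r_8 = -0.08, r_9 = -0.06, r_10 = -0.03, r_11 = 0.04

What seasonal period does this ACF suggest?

The largest autocorrelation is r_6 = 0.42; the remaining lags stay at or below 0.08.
The dominant spike at lag 6 indicates a seasonal period of 6.

6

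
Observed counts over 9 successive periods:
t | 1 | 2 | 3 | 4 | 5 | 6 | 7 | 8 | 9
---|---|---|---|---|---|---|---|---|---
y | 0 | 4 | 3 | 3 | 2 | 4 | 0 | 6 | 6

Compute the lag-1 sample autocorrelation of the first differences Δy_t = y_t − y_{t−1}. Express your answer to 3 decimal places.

First differences Δy: 4, -1, 0, -1, 2, -4, 6, 0
Mean of differences = 0.7500
Numerator Σ(Δy_t−Δȳ)(Δy_{t+1}−Δȳ) = -40.0625
Denominator Σ(Δy_t−Δȳ)² = 69.5000
r_1(Δy) = -40.0625 / 69.5000 = -0.576

-0.576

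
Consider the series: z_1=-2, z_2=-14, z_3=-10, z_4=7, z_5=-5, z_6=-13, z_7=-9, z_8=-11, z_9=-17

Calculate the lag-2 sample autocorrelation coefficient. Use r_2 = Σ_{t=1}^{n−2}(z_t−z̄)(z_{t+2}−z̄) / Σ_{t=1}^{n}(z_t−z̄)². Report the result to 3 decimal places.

Mean z̄ = (-2 − 14 − 10 + 7 − 5 − 13 − 9 − 11 − 17)/9 = -8.2222
Σ(z_t−z̄)(z_{t+2}−z̄) = (-11.0617) + (-87.9506) + (-5.7284) + (-72.7284) + (-2.5062) + (13.2716) + (6.8272) = -159.8765
Denominator Σ(z_t−z̄)² = 425.5556
r_2 = -159.8765 / 425.5556 = -0.376

-0.376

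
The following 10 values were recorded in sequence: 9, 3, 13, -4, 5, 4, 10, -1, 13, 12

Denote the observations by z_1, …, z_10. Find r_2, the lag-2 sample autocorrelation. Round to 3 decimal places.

Mean z̄ = (9 + 3 + 13 − 4 + 5 + 4 + 10 − 1 + 13 + 12)/10 = 6.4000
Numerator Σ_{t=1}^{8}(z_t−z̄)(z_{t+2}−z̄) = 63.2800
Denominator Σ(z_t−z̄)² = 320.4000
r_2 = 63.2800 / 320.4000 = 0.198

0.198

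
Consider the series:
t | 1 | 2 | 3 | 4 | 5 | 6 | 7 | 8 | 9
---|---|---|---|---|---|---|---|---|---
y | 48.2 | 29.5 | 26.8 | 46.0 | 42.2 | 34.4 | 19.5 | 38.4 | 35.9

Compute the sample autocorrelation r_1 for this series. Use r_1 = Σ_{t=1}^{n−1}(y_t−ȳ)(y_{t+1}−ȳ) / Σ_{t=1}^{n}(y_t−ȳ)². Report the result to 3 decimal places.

Mean ȳ = (48.2 + 29.5 + 26.8 + 46.0 + 42.2 + 34.4 + 19.5 + 38.4 + 35.9)/9 = 35.6556
Numerator Σ_{t=1}^{8}(y_t−ȳ)(y_{t+1}−ȳ) = -78.2142
Denominator Σ(y_t−ȳ)² = 693.6822
r_1 = -78.2142 / 693.6822 = -0.113

-0.113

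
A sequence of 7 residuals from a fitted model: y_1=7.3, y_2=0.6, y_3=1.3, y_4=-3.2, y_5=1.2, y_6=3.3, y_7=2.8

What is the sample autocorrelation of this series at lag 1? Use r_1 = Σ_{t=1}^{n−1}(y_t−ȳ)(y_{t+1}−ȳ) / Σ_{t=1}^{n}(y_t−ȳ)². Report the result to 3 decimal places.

Mean ȳ = (7.3 + 0.6 + 1.3 − 3.2 + 1.2 + 3.3 + 2.8)/7 = 1.9000
Deviations from mean: 5.4000, -1.3000, -0.6000, -5.1000, -0.7000, 1.4000, 0.9000
Σ(y_t−ȳ)(y_{t+1}−ȳ) = (-7.0200) + (0.7800) + (3.0600) + (3.5700) + (-0.9800) + (1.2600) = 0.6700
Denominator Σ(y_t−ȳ)² = 60.4800
r_1 = 0.6700 / 60.4800 = 0.011

0.011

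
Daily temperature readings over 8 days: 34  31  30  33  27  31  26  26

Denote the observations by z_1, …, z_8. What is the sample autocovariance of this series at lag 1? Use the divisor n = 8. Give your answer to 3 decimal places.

0.430

Mean z̄ = (34 + 31 + 30 + 33 + 27 + 31 + 26 + 26)/8 = 29.7500
Σ_{t=1}^{7}(z_t−z̄)(z_{t+1}−z̄) = 3.4375
γ_1 = 3.4375 / 8 = 0.430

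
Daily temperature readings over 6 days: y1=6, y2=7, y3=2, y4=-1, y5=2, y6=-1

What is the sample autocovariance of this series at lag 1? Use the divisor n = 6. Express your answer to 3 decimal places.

Mean ȳ = (6 + 7 + 2 − 1 + 2 − 1)/6 = 2.5000
Deviations: 3.5000, 4.5000, -0.5000, -3.5000, -0.5000, -3.5000
Σ_{t=1}^{5}(y_t−ȳ)(y_{t+1}−ȳ) = 18.7500
γ_1 = 18.7500 / 6 = 3.125

3.125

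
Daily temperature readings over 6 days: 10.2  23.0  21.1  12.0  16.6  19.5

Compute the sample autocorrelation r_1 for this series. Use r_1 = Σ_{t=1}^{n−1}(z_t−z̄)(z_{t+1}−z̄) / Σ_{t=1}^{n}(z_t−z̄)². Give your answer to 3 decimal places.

Mean z̄ = (10.2 + 23.0 + 21.1 + 12.0 + 16.6 + 19.5)/6 = 17.0667
Deviations from mean: -6.8667, 5.9333, 4.0333, -5.0667, -0.4667, 2.4333
Numerator Σ_{t=1}^{5}(z_t−z̄)(z_{t+1}−z̄) = -36.0178
Denominator Σ(z_t−z̄)² = 130.4333
r_1 = -36.0178 / 130.4333 = -0.276

-0.276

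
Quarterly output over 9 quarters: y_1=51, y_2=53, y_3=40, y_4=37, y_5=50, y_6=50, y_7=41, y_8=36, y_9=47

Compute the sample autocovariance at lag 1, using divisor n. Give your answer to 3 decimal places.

Mean ȳ = (51 + 53 + 40 + 37 + 50 + 50 + 41 + 36 + 47)/9 = 45.0000
Σ_{t=1}^{8}(y_t−ȳ)(y_{t+1}−ȳ) = 31.0000
γ_1 = 31.0000 / 9 = 3.444

3.444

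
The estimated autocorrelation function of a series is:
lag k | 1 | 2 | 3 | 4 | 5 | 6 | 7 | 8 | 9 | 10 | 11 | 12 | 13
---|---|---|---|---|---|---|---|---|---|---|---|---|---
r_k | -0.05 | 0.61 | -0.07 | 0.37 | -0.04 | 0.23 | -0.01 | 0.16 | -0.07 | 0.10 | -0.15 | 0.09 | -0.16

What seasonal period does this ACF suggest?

2

The largest autocorrelation is r_2 = 0.61, with weaker echoes at lags 4 (0.37), 6 (0.23) and 8 (0.16); the remaining lags stay at or below 0.10.
The dominant spike at lag 2 indicates a seasonal period of 2.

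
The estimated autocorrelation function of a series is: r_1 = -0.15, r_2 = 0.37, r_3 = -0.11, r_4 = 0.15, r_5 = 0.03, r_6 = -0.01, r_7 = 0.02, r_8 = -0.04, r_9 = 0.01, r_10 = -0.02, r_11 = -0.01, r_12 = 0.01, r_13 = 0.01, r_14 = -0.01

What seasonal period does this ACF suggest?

2

The largest autocorrelation is r_2 = 0.37, with a weaker echo at lag 4 (0.15); the remaining lags stay at or below 0.03.
The dominant spike at lag 2 indicates a seasonal period of 2.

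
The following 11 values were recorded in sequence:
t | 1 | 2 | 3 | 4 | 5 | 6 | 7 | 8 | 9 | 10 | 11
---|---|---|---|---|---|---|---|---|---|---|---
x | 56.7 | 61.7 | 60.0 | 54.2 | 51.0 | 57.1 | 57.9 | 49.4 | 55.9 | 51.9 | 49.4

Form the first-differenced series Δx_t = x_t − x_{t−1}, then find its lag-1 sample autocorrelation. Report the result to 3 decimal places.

-0.334

First differences Δx: 5.0, -1.7, -5.8, -3.2, 6.1, 0.8, -8.5, 6.5, -4.0, -2.5
Mean of differences = -0.7300
Numerator Σ(Δx_t−Δx̄)(Δx_{t+1}−Δx̄) = -80.4569
Denominator Σ(Δx_t−Δx̄)² = 241.0410
r_1(Δx) = -80.4569 / 241.0410 = -0.334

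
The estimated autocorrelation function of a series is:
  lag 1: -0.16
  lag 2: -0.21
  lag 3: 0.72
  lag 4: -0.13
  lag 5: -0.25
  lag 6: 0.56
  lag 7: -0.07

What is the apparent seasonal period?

The largest autocorrelation is r_3 = 0.72, with a weaker echo at lag 6 (0.56); the remaining lags stay at or below -0.07.
The dominant spike at lag 3 indicates a seasonal period of 3.

3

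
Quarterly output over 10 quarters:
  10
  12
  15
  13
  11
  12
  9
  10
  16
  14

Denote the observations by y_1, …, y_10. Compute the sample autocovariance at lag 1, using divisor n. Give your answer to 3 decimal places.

0.756

Mean ȳ = (10 + 12 + 15 + 13 + 11 + 12 + 9 + 10 + 16 + 14)/10 = 12.2000
Σ_{t=1}^{9}(y_t−ȳ)(y_{t+1}−ȳ) = 7.5600
γ_1 = 7.5600 / 10 = 0.756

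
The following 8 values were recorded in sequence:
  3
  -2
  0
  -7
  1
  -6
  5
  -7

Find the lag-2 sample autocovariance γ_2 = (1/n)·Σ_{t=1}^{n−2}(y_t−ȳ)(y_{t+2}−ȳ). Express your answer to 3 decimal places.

Mean ȳ = (3 − 2 + 0 − 7 + 1 − 6 + 5 − 7)/8 = -1.6250
Deviations: 4.6250, -0.3750, 1.6250, -5.3750, 2.6250, -4.3750, 6.6250, -5.3750
Σ_{t=1}^{6}(y_t−ȳ)(y_{t+2}−ȳ) = 78.2188
γ_2 = 78.2188 / 8 = 9.777

9.777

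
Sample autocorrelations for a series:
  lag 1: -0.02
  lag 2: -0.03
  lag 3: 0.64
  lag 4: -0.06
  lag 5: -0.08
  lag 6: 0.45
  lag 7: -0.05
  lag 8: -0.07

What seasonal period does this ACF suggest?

3

The largest autocorrelation is r_3 = 0.64, with a weaker echo at lag 6 (0.45); the remaining lags stay at or below -0.02.
The dominant spike at lag 3 indicates a seasonal period of 3.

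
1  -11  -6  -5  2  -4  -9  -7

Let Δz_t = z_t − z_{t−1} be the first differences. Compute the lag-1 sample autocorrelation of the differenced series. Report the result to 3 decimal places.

First differences Δz: -12, 5, 1, 7, -6, -5, 2
Mean of differences = -1.1429
Numerator Σ(Δz_t−Δz̄)(Δz_{t+1}−Δz̄) = -69.0204
Denominator Σ(Δz_t−Δz̄)² = 274.8571
r_1(Δz) = -69.0204 / 274.8571 = -0.251

-0.251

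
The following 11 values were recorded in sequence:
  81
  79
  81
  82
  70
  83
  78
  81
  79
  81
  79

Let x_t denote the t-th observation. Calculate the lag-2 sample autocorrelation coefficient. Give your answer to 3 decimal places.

0.150

Mean x̄ = (81 + 79 + 81 + 82 + 70 + 83 + 78 + 81 + 79 + 81 + 79)/11 = 79.4545
Numerator Σ_{t=1}^{9}(x_t−x̄)(x_{t+2}−x̄) = 18.1322
Denominator Σ(x_t−x̄)² = 120.7273
r_2 = 18.1322 / 120.7273 = 0.150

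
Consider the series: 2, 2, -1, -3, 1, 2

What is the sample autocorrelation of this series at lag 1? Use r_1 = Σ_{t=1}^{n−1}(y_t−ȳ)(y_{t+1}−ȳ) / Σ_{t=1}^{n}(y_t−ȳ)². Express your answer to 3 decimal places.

Mean ȳ = (2 + 2 − 1 − 3 + 1 + 2)/6 = 0.5000
Deviations from mean: 1.5000, 1.5000, -1.5000, -3.5000, 0.5000, 1.5000
Numerator Σ_{t=1}^{5}(y_t−ȳ)(y_{t+1}−ȳ) = 4.2500
Denominator Σ(y_t−ȳ)² = 21.5000
r_1 = 4.2500 / 21.5000 = 0.198

0.198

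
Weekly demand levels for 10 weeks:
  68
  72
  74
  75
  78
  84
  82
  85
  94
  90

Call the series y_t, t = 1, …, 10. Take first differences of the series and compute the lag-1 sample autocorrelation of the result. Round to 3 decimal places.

First differences Δy: 4, 2, 1, 3, 6, -2, 3, 9, -4
Mean of differences = 2.4444
Numerator Σ(Δy_t−Δȳ)(Δy_{t+1}−Δȳ) = -55.7531
Denominator Σ(Δy_t−Δȳ)² = 122.2222
r_1(Δy) = -55.7531 / 122.2222 = -0.456

-0.456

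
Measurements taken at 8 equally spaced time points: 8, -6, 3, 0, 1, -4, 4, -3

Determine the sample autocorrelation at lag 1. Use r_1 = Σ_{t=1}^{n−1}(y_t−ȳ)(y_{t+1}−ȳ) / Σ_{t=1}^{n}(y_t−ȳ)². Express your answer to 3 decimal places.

-0.650

Mean ȳ = (8 − 6 + 3 + 0 + 1 − 4 + 4 − 3)/8 = 0.3750
Deviations from mean: 7.6250, -6.3750, 2.6250, -0.3750, 0.6250, -4.3750, 3.6250, -3.3750
Σ(y_t−ȳ)(y_{t+1}−ȳ) = (-48.6094) + (-16.7344) + (-0.9844) + (-0.2344) + (-2.7344) + (-15.8594) + (-12.2344) = -97.3906
Denominator Σ(y_t−ȳ)² = 149.8750
r_1 = -97.3906 / 149.8750 = -0.650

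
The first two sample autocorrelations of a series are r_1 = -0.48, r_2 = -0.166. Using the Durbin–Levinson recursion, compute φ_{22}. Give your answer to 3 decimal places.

-0.515

φ_{22} = (r_2 − r_1²) / (1 − r_1²)
r_1² = (-0.48)² = 0.2304
Numerator = -0.166 − 0.2304 = -0.3964; denominator = 1 − 0.2304 = 0.7696
φ_{22} = -0.3964 / 0.7696 = -0.515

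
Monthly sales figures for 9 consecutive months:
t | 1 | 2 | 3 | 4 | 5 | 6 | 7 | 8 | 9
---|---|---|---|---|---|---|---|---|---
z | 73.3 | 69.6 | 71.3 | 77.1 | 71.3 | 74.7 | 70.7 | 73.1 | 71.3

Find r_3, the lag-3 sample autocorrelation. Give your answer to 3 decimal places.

Mean z̄ = (73.3 + 69.6 + 71.3 + 77.1 + 71.3 + 74.7 + 70.7 + 73.1 + 71.3)/9 = 72.4889
Σ(z_t−z̄)(z_{t+3}−z̄) = (3.7401) + (3.4346) + (-2.6288) + (-8.2488) + (-0.7265) + (-2.6288) = -7.0581
Denominator Σ(z_t−z̄)² = 42.9689
r_3 = -7.0581 / 42.9689 = -0.164

-0.164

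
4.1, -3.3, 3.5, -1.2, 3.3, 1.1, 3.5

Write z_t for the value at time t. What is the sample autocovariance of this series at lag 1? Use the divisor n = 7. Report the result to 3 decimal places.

Mean z̄ = (4.1 − 3.3 + 3.5 − 1.2 + 3.3 + 1.1 + 3.5)/7 = 1.5714
Deviations: 2.5286, -4.8714, 1.9286, -2.7714, 1.7286, -0.4714, 1.9286
Σ_{t=1}^{6}(z_t−z̄)(z_{t+1}−z̄) = -33.5722
γ_1 = -33.5722 / 7 = -4.796

-4.796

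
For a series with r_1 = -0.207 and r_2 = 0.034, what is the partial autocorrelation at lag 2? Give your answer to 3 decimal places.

-0.009

φ_{22} = (r_2 − r_1²) / (1 − r_1²)
r_1² = (-0.207)² = 0.042849
Numerator = 0.034 − 0.0428 = -0.0088; denominator = 1 − 0.0428 = 0.9572
φ_{22} = -0.0088 / 0.9572 = -0.009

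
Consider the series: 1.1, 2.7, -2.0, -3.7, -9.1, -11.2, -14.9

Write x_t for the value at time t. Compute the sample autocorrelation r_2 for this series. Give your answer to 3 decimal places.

0.186

Mean x̄ = (1.1 + 2.7 − 2.0 − 3.7 − 9.1 − 11.2 − 14.9)/7 = -5.3000
Deviations from mean: 6.4000, 8.0000, 3.3000, 1.6000, -3.8000, -5.9000, -9.6000
Σ(x_t−x̄)(x_{t+2}−x̄) = (21.1200) + (12.8000) + (-12.5400) + (-9.4400) + (36.4800) = 48.4200
Denominator Σ(x_t−x̄)² = 259.8200
r_2 = 48.4200 / 259.8200 = 0.186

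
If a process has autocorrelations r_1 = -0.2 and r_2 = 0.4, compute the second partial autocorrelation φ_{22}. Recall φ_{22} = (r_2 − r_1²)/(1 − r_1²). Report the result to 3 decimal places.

0.375

φ_{22} = (r_2 − r_1²) / (1 − r_1²)
r_1² = (-0.2)² = 0.04
Numerator = 0.4 − 0.0400 = 0.3600; denominator = 1 − 0.0400 = 0.9600
φ_{22} = 0.3600 / 0.9600 = 0.375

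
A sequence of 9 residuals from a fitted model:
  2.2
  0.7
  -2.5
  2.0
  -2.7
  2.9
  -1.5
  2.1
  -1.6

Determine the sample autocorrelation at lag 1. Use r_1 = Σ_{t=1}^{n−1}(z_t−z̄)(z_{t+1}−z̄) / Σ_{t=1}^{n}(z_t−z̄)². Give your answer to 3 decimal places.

Mean z̄ = (2.2 + 0.7 − 2.5 + 2.0 − 2.7 + 2.9 − 1.5 + 2.1 − 1.6)/9 = 0.1778
Numerator Σ_{t=1}^{8}(z_t−z̄)(z_{t+1}−z̄) = -29.5094
Denominator Σ(z_t−z̄)² = 40.2156
r_1 = -29.5094 / 40.2156 = -0.734

-0.734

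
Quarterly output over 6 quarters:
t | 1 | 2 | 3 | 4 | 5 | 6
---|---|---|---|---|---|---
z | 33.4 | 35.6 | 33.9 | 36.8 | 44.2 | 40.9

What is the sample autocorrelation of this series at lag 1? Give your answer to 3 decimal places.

Mean z̄ = (33.4 + 35.6 + 33.9 + 36.8 + 44.2 + 40.9)/6 = 37.4667
Deviations from mean: -4.0667, -1.8667, -3.5667, -0.6667, 6.7333, 3.4333
Numerator Σ_{t=1}^{5}(z_t−z̄)(z_{t+1}−z̄) = 35.2556
Denominator Σ(z_t−z̄)² = 90.3133
r_1 = 35.2556 / 90.3133 = 0.390

0.390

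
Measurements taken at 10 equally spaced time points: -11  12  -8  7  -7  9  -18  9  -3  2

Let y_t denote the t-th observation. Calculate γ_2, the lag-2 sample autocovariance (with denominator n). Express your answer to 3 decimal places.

56.232

Mean ȳ = (-11 + 12 − 8 + 7 − 7 + 9 − 18 + 9 − 3 + 2)/10 = -0.8000
Σ_{t=1}^{8}(y_t−ȳ)(y_{t+2}−ȳ) = 562.3200
γ_2 = 562.3200 / 10 = 56.232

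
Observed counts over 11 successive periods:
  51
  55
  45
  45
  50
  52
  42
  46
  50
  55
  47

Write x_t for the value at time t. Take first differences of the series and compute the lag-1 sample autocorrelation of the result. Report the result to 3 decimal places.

First differences Δx: 4, -10, 0, 5, 2, -10, 4, 4, 5, -8
Mean of differences = -0.4000
Numerator Σ(Δx_t−Δx̄)(Δx_{t+1}−Δx̄) = -94.1600
Denominator Σ(Δx_t−Δx̄)² = 364.4000
r_1(Δx) = -94.1600 / 364.4000 = -0.258

-0.258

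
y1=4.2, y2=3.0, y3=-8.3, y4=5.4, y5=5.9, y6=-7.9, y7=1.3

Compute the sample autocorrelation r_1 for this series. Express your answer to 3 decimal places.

Mean ȳ = (4.2 + 3.0 − 8.3 + 5.4 + 5.9 − 7.9 + 1.3)/7 = 0.5143
Numerator Σ_{t=1}^{6}(y_t−ȳ)(y_{t+1}−ȳ) = -81.4273
Denominator Σ(y_t−ȳ)² = 221.7486
r_1 = -81.4273 / 221.7486 = -0.367

-0.367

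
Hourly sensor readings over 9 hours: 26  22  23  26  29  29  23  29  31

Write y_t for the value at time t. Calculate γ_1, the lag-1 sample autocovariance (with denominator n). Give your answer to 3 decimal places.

Mean ȳ = (26 + 22 + 23 + 26 + 29 + 29 + 23 + 29 + 31)/9 = 26.4444
Σ_{t=1}^{8}(y_t−ȳ)(y_{t+1}−ȳ) = 18.2469
γ_1 = 18.2469 / 9 = 2.027

2.027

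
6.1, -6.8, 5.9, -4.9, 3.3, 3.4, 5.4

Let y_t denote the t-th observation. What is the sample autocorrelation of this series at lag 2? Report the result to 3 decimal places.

0.442

Mean ȳ = (6.1 − 6.8 + 5.9 − 4.9 + 3.3 + 3.4 + 5.4)/7 = 1.7714
Σ(y_t−ȳ)(y_{t+2}−ȳ) = (17.8708) + (57.1837) + (6.3108) + (-10.8649) + (5.5465) = 76.0469
Denominator Σ(y_t−ȳ)² = 171.9143
r_2 = 76.0469 / 171.9143 = 0.442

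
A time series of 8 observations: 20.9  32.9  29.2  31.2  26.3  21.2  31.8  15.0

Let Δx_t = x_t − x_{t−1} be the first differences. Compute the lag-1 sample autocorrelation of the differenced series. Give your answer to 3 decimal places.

First differences Δx: 12.0, -3.7, 2.0, -4.9, -5.1, 10.6, -16.8
Mean of differences = -0.8429
Numerator Σ(Δx_t−Δx̄)(Δx_{t+1}−Δx̄) = -270.3876
Denominator Σ(Δx_t−Δx̄)² = 601.3371
r_1(Δx) = -270.3876 / 601.3371 = -0.450

-0.450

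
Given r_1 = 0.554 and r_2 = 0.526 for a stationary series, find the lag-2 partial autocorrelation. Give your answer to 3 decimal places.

φ_{22} = (r_2 − r_1²) / (1 − r_1²)
r_1² = (0.554)² = 0.306916
Numerator = 0.526 − 0.3069 = 0.2191; denominator = 1 − 0.3069 = 0.6931
φ_{22} = 0.2191 / 0.6931 = 0.316

0.316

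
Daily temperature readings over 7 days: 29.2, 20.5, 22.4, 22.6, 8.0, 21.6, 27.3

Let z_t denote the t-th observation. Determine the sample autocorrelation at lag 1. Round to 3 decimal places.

Mean z̄ = (29.2 + 20.5 + 22.4 + 22.6 + 8.0 + 21.6 + 27.3)/7 = 21.6571
Deviations from mean: 7.5429, -1.1571, 0.7429, 0.9429, -13.6571, -0.0571, 5.6429
Numerator Σ_{t=1}^{6}(z_t−z̄)(z_{t+1}−z̄) = -21.3061
Denominator Σ(z_t−z̄)² = 278.0371
r_1 = -21.3061 / 278.0371 = -0.077

-0.077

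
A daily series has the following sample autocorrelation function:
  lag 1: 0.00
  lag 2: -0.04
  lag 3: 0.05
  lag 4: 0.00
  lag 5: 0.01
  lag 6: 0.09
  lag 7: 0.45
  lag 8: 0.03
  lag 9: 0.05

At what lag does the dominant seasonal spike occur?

The largest autocorrelation is r_7 = 0.45; the remaining lags stay at or below 0.09.
The dominant spike at lag 7 indicates a seasonal period of 7.

7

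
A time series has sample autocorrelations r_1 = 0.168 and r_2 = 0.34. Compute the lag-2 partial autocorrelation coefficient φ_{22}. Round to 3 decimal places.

0.321

φ_{22} = (r_2 − r_1²) / (1 − r_1²)
r_1² = (0.168)² = 0.028224
Numerator = 0.34 − 0.0282 = 0.3118; denominator = 1 − 0.0282 = 0.9718
φ_{22} = 0.3118 / 0.9718 = 0.321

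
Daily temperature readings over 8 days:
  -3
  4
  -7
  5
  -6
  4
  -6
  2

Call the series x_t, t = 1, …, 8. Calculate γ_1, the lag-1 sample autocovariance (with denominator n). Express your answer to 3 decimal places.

-21.377

Mean x̄ = (-3 + 4 − 7 + 5 − 6 + 4 − 6 + 2)/8 = -0.8750
Σ_{t=1}^{7}(x_t−x̄)(x_{t+1}−x̄) = -171.0156
γ_1 = -171.0156 / 8 = -21.377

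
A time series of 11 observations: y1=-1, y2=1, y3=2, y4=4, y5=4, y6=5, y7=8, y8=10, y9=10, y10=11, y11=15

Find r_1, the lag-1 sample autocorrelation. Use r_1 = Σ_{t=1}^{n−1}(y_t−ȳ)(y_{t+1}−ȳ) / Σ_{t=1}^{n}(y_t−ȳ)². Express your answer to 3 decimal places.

0.648

Mean ȳ = (-1 + 1 + 2 + 4 + 4 + 5 + 8 + 10 + 10 + 11 + 15)/11 = 6.2727
Numerator Σ_{t=1}^{10}(y_t−ȳ)(y_{t+1}−ȳ) = 155.6529
Denominator Σ(y_t−ȳ)² = 240.1818
r_1 = 155.6529 / 240.1818 = 0.648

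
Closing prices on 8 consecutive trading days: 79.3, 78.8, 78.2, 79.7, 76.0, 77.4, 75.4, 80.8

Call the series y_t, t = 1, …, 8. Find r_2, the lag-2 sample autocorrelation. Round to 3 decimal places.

0.158

Mean ȳ = (79.3 + 78.8 + 78.2 + 79.7 + 76.0 + 77.4 + 75.4 + 80.8)/8 = 78.2000
Deviations from mean: 1.1000, 0.6000, 0.0000, 1.5000, -2.2000, -0.8000, -2.8000, 2.6000
Σ(y_t−ȳ)(y_{t+2}−ȳ) = (0.0000) + (0.9000) + (0.0000) + (-1.2000) + (6.1600) + (-2.0800) = 3.7800
Denominator Σ(y_t−ȳ)² = 23.9000
r_2 = 3.7800 / 23.9000 = 0.158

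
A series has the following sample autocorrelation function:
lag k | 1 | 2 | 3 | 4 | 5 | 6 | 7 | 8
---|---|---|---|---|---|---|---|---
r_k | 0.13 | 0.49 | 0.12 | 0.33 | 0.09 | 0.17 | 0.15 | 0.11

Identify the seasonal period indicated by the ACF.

2

The largest autocorrelation is r_2 = 0.49, with weaker echoes at lags 4 (0.33) and 6 (0.17); the remaining lags stay at or below 0.15.
The dominant spike at lag 2 indicates a seasonal period of 2.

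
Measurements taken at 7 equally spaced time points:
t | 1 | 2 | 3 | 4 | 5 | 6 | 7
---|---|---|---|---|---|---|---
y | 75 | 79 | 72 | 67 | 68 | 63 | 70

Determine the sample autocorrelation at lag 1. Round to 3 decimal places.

0.455

Mean ȳ = (75 + 79 + 72 + 67 + 68 + 63 + 70)/7 = 70.5714
Deviations from mean: 4.4286, 8.4286, 1.4286, -3.5714, -2.5714, -7.5714, -0.5714
Σ(y_t−ȳ)(y_{t+1}−ȳ) = (37.3265) + (12.0408) + (-5.1020) + (9.1837) + (19.4694) + (4.3265) = 77.2449
Denominator Σ(y_t−ȳ)² = 169.7143
r_1 = 77.2449 / 169.7143 = 0.455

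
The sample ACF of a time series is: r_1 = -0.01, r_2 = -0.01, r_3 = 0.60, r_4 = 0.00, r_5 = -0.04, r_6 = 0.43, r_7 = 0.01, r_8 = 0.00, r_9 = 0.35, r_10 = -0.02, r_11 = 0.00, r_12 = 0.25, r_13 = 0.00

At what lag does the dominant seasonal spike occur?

The largest autocorrelation is r_3 = 0.60, with weaker echoes at lags 6 (0.43), 9 (0.35) and 12 (0.25); the remaining lags stay at or below 0.01.
The dominant spike at lag 3 indicates a seasonal period of 3.

3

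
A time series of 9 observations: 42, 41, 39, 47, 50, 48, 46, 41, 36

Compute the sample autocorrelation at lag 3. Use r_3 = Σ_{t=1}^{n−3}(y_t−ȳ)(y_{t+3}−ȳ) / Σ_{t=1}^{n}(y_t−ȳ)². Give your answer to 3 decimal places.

-0.469

Mean ȳ = (42 + 41 + 39 + 47 + 50 + 48 + 46 + 41 + 36)/9 = 43.3333
Numerator Σ_{t=1}^{6}(y_t−ȳ)(y_{t+3}−ȳ) = -80.6667
Denominator Σ(y_t−ȳ)² = 172.0000
r_3 = -80.6667 / 172.0000 = -0.469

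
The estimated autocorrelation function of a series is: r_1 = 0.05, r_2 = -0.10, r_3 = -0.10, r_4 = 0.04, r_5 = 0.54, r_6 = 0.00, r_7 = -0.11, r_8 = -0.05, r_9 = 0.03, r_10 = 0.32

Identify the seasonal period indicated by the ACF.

5

The largest autocorrelation is r_5 = 0.54, with a weaker echo at lag 10 (0.32); the remaining lags stay at or below 0.05.
The dominant spike at lag 5 indicates a seasonal period of 5.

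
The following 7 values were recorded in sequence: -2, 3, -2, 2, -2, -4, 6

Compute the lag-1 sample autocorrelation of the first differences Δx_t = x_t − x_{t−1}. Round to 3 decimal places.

-0.373

First differences Δx: 5, -5, 4, -4, -2, 10
Mean of differences = 1.3333
Numerator Σ(Δx_t−Δx̄)(Δx_{t+1}−Δx̄) = -65.4444
Denominator Σ(Δx_t−Δx̄)² = 175.3333
r_1(Δx) = -65.4444 / 175.3333 = -0.373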